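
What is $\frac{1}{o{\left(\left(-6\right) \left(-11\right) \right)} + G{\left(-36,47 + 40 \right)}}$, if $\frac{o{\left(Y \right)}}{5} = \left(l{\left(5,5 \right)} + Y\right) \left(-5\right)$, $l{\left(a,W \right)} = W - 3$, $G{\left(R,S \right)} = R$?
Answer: $- \frac{1}{1736} \approx -0.00057604$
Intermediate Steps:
$l{\left(a,W \right)} = -3 + W$
$o{\left(Y \right)} = -50 - 25 Y$ ($o{\left(Y \right)} = 5 \left(\left(-3 + 5\right) + Y\right) \left(-5\right) = 5 \left(2 + Y\right) \left(-5\right) = 5 \left(-10 - 5 Y\right) = -50 - 25 Y$)
$\frac{1}{o{\left(\left(-6\right) \left(-11\right) \right)} + G{\left(-36,47 + 40 \right)}} = \frac{1}{\left(-50 - 25 \left(\left(-6\right) \left(-11\right)\right)\right) - 36} = \frac{1}{\left(-50 - 1650\right) - 36} = \frac{1}{-1700 - 36} = \frac{1}{-1736} = - \frac{1}{1736}$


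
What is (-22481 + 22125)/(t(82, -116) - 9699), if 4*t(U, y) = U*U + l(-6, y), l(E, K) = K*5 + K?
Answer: 89/2048 ≈ 0.043457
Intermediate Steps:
l(E, K) = 6*K (l(E, K) = 5*K + K = 6*K)
t(U, y) = U²/4 + 3*y/2 (t(U, y) = (U*U + 6*y)/4 = (U² + 6*y)/4 = U²/4 + 3*y/2)
(-22481 + 22125)/(t(82, -116) - 9699) = (-22481 + 22125)/(((¼)*82² + (3/2)*(-116)) - 9699) = -356/(((¼)*6724 - 174) - 9699) = -356/((1681 - 174) - 9699) = -356/(1507 - 9699) = -356/(-8192) = -356*(-1/8192) = 89/2048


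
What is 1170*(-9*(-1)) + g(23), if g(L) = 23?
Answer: 10553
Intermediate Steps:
1170*(-9*(-1)) + g(23) = 1170*(-9*(-1)) + 23 = 1170*9 + 23 = 10530 + 23 = 10553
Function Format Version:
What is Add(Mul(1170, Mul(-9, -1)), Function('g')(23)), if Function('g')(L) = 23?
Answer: 10553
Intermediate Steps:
Add(Mul(1170, Mul(-9, -1)), Function('g')(23)) = Add(Mul(1170, Mul(-9, -1)), 23) = Add(Mul(1170, 9), 23) = Add(10530, 23) = 10553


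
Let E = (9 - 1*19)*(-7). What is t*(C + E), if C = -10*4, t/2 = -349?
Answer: -20940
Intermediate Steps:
t = -698 (t = 2*(-349) = -698)
E = 70 (E = (9 - 19)*(-7) = -10*(-7) = 70)
C = -40
t*(C + E) = -698*(-40 + 70) = -698*30 = -20940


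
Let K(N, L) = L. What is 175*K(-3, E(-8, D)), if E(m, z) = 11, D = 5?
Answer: 1925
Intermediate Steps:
175*K(-3, E(-8, D)) = 175*11 = 1925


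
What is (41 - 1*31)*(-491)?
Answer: -4910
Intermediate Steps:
(41 - 1*31)*(-491) = (41 - 31)*(-491) = 10*(-491) = -4910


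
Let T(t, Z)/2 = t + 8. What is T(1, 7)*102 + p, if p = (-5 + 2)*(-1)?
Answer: 1839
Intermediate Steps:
T(t, Z) = 16 + 2*t (T(t, Z) = 2*(t + 8) = 2*(8 + t) = 16 + 2*t)
p = 3 (p = -3*(-1) = 3)
T(1, 7)*102 + p = (16 + 2*1)*102 + 3 = (16 + 2)*102 + 3 = 18*102 + 3 = 1836 + 3 = 1839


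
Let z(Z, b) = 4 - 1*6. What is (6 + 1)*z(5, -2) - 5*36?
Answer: -194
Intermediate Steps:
z(Z, b) = -2 (z(Z, b) = 4 - 6 = -2)
(6 + 1)*z(5, -2) - 5*36 = (6 + 1)*(-2) - 5*36 = 7*(-2) - 180 = -14 - 180 = -194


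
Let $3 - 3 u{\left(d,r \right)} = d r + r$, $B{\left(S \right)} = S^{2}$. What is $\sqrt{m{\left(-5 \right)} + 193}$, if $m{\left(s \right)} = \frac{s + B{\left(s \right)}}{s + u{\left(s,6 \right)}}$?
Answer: $3 \sqrt{22} \approx 14.071$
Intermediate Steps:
$u{\left(d,r \right)} = 1 - \frac{r}{3} - \frac{d r}{3}$ ($u{\left(d,r \right)} = 1 - \frac{d r + r}{3} = 1 - \frac{r + d r}{3} = 1 - \left(\frac{r}{3} + \frac{d r}{3}\right) = 1 - \frac{r}{3} - \frac{d r}{3}$)
$m{\left(s \right)} = \frac{s + s^{2}}{-1 - s}$ ($m{\left(s \right)} = \frac{s + s^{2}}{s - \left(1 + \frac{1}{3} s 6\right)} = \frac{s + s^{2}}{s - \left(1 + 2 s\right)} = \frac{s + s^{2}}{-1 - s}$)
$\sqrt{m{\left(-5 \right)} + 193} = \sqrt{\left(-1\right) \left(-5\right) + 193} = \sqrt{5 + 193} = \sqrt{198} = 3 \sqrt{22}$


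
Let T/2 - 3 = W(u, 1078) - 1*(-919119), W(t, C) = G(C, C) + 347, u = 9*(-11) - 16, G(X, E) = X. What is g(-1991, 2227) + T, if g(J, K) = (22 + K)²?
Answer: 6899095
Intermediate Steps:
u = -115 (u = -99 - 16 = -115)
W(t, C) = 347 + C (W(t, C) = C + 347 = 347 + C)
T = 1841094 (T = 6 + 2*((347 + 1078) - 1*(-919119)) = 6 + 2*(1425 + 919119) = 6 + 2*920544 = 6 + 1841088 = 1841094)
g(-1991, 2227) + T = (22 + 2227)² + 1841094 = 2249² + 1841094 = 5058001 + 1841094 = 6899095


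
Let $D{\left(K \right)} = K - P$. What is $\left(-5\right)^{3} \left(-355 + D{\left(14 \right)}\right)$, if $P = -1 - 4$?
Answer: $42000$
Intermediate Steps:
$P = -5$ ($P = -1 - 4 = -5$)
$D{\left(K \right)} = 5 + K$ ($D{\left(K \right)} = K - -5 = K + 5 = 5 + K$)
$\left(-5\right)^{3} \left(-355 + D{\left(14 \right)}\right) = \left(-5\right)^{3} \left(-355 + \left(5 + 14\right)\right) = - 125 \left(-355 + 19\right) = \left(-125\right) \left(-336\right) = 42000$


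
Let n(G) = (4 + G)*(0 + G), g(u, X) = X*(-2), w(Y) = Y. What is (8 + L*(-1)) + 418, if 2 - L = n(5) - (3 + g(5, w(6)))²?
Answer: 388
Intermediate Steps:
g(u, X) = -2*X
n(G) = G*(4 + G) (n(G) = (4 + G)*G = G*(4 + G))
L = 38 (L = 2 - (5*(4 + 5) - (3 - 2*6)²) = 2 - (5*9 - (3 - 12)²) = 2 - (45 - 1*(-9)²) = 2 - (45 - 1*81) = 2 - (45 - 81) = 2 - 1*(-36) = 2 + 36 = 38)
(8 + L*(-1)) + 418 = (8 + 38*(-1)) + 418 = (8 - 38) + 418 = -30 + 418 = 388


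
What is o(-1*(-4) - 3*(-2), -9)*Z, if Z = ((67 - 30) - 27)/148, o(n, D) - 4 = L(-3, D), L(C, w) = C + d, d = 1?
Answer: 5/37 ≈ 0.13514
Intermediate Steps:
L(C, w) = 1 + C (L(C, w) = C + 1 = 1 + C)
o(n, D) = 2 (o(n, D) = 4 + (1 - 3) = 4 - 2 = 2)
Z = 5/74 (Z = (37 - 27)*(1/148) = 10*(1/148) = 5/74 ≈ 0.067568)
o(-1*(-4) - 3*(-2), -9)*Z = 2*(5/74) = 5/37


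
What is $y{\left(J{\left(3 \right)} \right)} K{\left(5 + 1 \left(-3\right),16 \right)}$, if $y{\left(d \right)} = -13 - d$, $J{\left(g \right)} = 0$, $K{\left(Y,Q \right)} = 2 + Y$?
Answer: $-52$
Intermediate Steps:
$y{\left(J{\left(3 \right)} \right)} K{\left(5 + 1 \left(-3\right),16 \right)} = \left(-13 - 0\right) \left(2 + \left(5 + 1 \left(-3\right)\right)\right) = \left(-13 + 0\right) \left(2 + \left(5 - 3\right)\right) = - 13 \left(2 + 2\right) = \left(-13\right) 4 = -52$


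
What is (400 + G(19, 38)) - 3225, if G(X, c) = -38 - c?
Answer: -2901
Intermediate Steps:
(400 + G(19, 38)) - 3225 = (400 + (-38 - 1*38)) - 3225 = (400 + (-38 - 38)) - 3225 = (400 - 76) - 3225 = 324 - 3225 = -2901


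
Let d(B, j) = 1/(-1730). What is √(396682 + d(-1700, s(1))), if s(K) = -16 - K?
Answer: √1187229556070/1730 ≈ 629.83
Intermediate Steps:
d(B, j) = -1/1730
√(396682 + d(-1700, s(1))) = √(396682 - 1/1730) = √(686259859/1730) = √1187229556070/1730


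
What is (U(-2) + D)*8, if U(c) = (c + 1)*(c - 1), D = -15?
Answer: -96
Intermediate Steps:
U(c) = (1 + c)*(-1 + c)
(U(-2) + D)*8 = ((-1 + (-2)²) - 15)*8 = ((-1 + 4) - 15)*8 = (3 - 15)*8 = -12*8 = -96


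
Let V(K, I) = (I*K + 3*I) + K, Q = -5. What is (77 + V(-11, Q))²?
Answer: 11236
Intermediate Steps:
V(K, I) = K + 3*I + I*K (V(K, I) = (3*I + I*K) + K = K + 3*I + I*K)
(77 + V(-11, Q))² = (77 + (-11 + 3*(-5) - 5*(-11)))² = (77 + (-11 - 15 + 55))² = (77 + 29)² = 106² = 11236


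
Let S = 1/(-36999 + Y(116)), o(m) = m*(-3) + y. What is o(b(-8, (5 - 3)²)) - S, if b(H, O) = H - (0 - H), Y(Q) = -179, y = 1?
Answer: 1821723/37178 ≈ 49.000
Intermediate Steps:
b(H, O) = 2*H (b(H, O) = H - (-1)*H = H + H = 2*H)
o(m) = 1 - 3*m (o(m) = m*(-3) + 1 = -3*m + 1 = 1 - 3*m)
S = -1/37178 (S = 1/(-36999 - 179) = 1/(-37178) = -1/37178 ≈ -2.6898e-5)
o(b(-8, (5 - 3)²)) - S = (1 - 6*(-8)) - 1*(-1/37178) = (1 - 3*(-16)) + 1/37178 = (1 + 48) + 1/37178 = 49 + 1/37178 = 1821723/37178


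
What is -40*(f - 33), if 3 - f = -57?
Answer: -1080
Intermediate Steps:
f = 60 (f = 3 - 1*(-57) = 3 + 57 = 60)
-40*(f - 33) = -40*(60 - 33) = -40*27 = -1080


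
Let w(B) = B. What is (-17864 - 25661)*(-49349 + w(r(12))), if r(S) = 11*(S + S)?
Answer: 2136424625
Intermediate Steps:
r(S) = 22*S (r(S) = 11*(2*S) = 22*S)
(-17864 - 25661)*(-49349 + w(r(12))) = (-17864 - 25661)*(-49349 + 22*12) = -43525*(-49349 + 264) = -43525*(-49085) = 2136424625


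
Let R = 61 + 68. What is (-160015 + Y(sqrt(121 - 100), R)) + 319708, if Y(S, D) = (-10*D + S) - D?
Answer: 158274 + sqrt(21) ≈ 1.5828e+5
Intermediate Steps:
R = 129
Y(S, D) = S - 11*D (Y(S, D) = (S - 10*D) - D = S - 11*D)
(-160015 + Y(sqrt(121 - 100), R)) + 319708 = (-160015 + (sqrt(121 - 100) - 11*129)) + 319708 = (-160015 + (sqrt(21) - 1419)) + 319708 = (-160015 + (-1419 + sqrt(21))) + 319708 = (-161434 + sqrt(21)) + 319708 = 158274 + sqrt(21)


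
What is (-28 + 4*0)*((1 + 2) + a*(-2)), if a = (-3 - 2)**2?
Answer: 1316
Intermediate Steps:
a = 25 (a = (-5)**2 = 25)
(-28 + 4*0)*((1 + 2) + a*(-2)) = (-28 + 4*0)*((1 + 2) + 25*(-2)) = (-28 + 0)*(3 - 50) = -28*(-47) = 1316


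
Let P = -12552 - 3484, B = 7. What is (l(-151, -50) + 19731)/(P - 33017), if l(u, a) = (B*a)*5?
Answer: -17981/49053 ≈ -0.36656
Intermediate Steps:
P = -16036
l(u, a) = 35*a (l(u, a) = (7*a)*5 = 35*a)
(l(-151, -50) + 19731)/(P - 33017) = (35*(-50) + 19731)/(-16036 - 33017) = (-1750 + 19731)/(-49053) = 17981*(-1/49053) = -17981/49053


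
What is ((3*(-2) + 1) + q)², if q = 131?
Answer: 15876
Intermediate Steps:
((3*(-2) + 1) + q)² = ((3*(-2) + 1) + 131)² = ((-6 + 1) + 131)² = (-5 + 131)² = 126² = 15876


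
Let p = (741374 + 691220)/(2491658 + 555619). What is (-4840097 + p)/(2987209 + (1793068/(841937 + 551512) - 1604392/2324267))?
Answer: -3184577279332185141695455/1965456628997279299376101 ≈ -1.6203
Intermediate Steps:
p = 1432594/3047277 ≈ 0.47012
(-4840097 + p)/(2987209 + (1793068/(841937 + 551512) - 1604392/2324267)) = (-4840097 + 1432594/3047277)/(2987209 + (1793068/(841937 + 551512) - 1604392/2324267)) = -14749114833275/(3047277*(2987209 + (1793068/1393449 - 1604392*1/2324267))) = -14749114833275/(3047277*(2987209 + (1793068*(1/1393449) - 1604392/2324267))) = -14749114833275/(3047277*(2987209 + (1793068/1393449 - 1604392/2324267))) = -14749114833275/(3047277*(2987209 + 1931930353148/3238747526883)) = -14749114833275/(3047277*9674817692962992695/3238747526883) = -14749114833275/3047277*3238747526883/9674817692962992695 = -3184577279332185141695455/1965456628997279299376101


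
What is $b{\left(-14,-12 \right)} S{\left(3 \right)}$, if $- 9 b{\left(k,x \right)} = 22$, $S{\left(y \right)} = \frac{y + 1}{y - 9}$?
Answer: $\frac{44}{27} \approx 1.6296$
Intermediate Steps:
$S{\left(y \right)} = \frac{1 + y}{-9 + y}$
$b{\left(k,x \right)} = - \frac{22}{9}$ ($b{\left(k,x \right)} = \left(- \frac{1}{9}\right) 22 = - \frac{22}{9}$)
$b{\left(-14,-12 \right)} S{\left(3 \right)} = - \frac{22 \frac{1 + 3}{-9 + 3}}{9} = - \frac{22 \frac{1}{-6} \cdot 4}{9} = - \frac{22 \left(\left(- \frac{1}{6}\right) 4\right)}{9} = \left(- \frac{22}{9}\right) \left(- \frac{2}{3}\right) = \frac{44}{27}$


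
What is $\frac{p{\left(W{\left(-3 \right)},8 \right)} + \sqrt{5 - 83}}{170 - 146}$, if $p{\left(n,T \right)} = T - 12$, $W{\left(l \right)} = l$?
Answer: $- \frac{1}{6} + \frac{i \sqrt{78}}{24} \approx -0.16667 + 0.36799 i$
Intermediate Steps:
$p{\left(n,T \right)} = -12 + T$ ($p{\left(n,T \right)} = T - 12 = -12 + T$)
$\frac{p{\left(W{\left(-3 \right)},8 \right)} + \sqrt{5 - 83}}{170 - 146} = \frac{\left(-12 + 8\right) + \sqrt{5 - 83}}{170 - 146} = \frac{-4 + \sqrt{-78}}{24} = \left(-4 + i \sqrt{78}\right) \frac{1}{24} = - \frac{1}{6} + \frac{i \sqrt{78}}{24}$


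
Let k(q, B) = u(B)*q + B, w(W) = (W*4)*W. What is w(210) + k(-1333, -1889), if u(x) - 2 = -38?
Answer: 222499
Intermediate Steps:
u(x) = -36 (u(x) = 2 - 38 = -36)
w(W) = 4*W**2 (w(W) = (4*W)*W = 4*W**2)
k(q, B) = B - 36*q (k(q, B) = -36*q + B = B - 36*q)
w(210) + k(-1333, -1889) = 4*210**2 + (-1889 - 36*(-1333)) = 4*44100 + (-1889 + 47988) = 176400 + 46099 = 222499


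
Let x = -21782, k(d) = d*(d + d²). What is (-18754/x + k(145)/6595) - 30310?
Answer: -428711411097/14365229 ≈ -29844.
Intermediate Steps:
(-18754/x + k(145)/6595) - 30310 = (-18754/(-21782) + (145²*(1 + 145))/6595) - 30310 = (-18754*(-1/21782) + (21025*146)*(1/6595)) - 30310 = (9377/10891 + 3069650*(1/6595)) - 30310 = (9377/10891 + 613930/1319) - 30310 = 6698679893/14365229 - 30310 = -428711411097/14365229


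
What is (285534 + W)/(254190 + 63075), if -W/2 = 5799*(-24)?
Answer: 187962/105755 ≈ 1.7773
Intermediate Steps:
W = 278352 (W = -11598*(-24) = -2*(-139176) = 278352)
(285534 + W)/(254190 + 63075) = (285534 + 278352)/(254190 + 63075) = 563886/317265 = 563886*(1/317265) = 187962/105755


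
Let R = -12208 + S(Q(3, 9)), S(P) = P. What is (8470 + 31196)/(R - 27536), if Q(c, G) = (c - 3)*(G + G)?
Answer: -6611/6624 ≈ -0.99804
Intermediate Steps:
Q(c, G) = 2*G*(-3 + c) (Q(c, G) = (-3 + c)*(2*G) = 2*G*(-3 + c))
R = -12208 (R = -12208 + 2*9*(-3 + 3) = -12208 + 2*9*0 = -12208 + 0 = -12208)
(8470 + 31196)/(R - 27536) = (8470 + 31196)/(-12208 - 27536) = 39666/(-39744) = 39666*(-1/39744) = -6611/6624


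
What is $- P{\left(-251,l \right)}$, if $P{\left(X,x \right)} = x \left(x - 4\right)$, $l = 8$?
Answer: $-32$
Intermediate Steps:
$P{\left(X,x \right)} = x \left(-4 + x\right)$
$- P{\left(-251,l \right)} = - 8 \left(-4 + 8\right) = - 8 \cdot 4 = \left(-1\right) 32 = -32$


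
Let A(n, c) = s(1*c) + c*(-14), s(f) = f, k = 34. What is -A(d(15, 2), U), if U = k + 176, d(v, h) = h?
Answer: 2730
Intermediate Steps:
U = 210 (U = 34 + 176 = 210)
A(n, c) = -13*c (A(n, c) = 1*c + c*(-14) = c - 14*c = -13*c)
-A(d(15, 2), U) = -(-13)*210 = -1*(-2730) = 2730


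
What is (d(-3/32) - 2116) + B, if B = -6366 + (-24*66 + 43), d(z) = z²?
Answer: -10263543/1024 ≈ -10023.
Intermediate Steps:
B = -7907 (B = -6366 + (-1584 + 43) = -6366 - 1541 = -7907)
(d(-3/32) - 2116) + B = ((-3/32)² - 2116) - 7907 = (9/1024 - 2116) - 7907 = -2166775/1024 - 7907 = -10263543/1024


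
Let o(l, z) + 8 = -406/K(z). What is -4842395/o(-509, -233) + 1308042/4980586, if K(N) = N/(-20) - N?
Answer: 8429233093792557/16814458336 ≈ 5.0131e+5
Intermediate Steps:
K(N) = -21*N/20 (K(N) = N*(-1/20) - N = -N/20 - N = -21*N/20)
o(l, z) = -8 + 1160/(3*z) (o(l, z) = -8 - 406*(-20/(21*z)) = -8 - (-1160)/(3*z) = -8 + 1160/(3*z))
-4842395/o(-509, -233) + 1308042/4980586 = -4842395/(-8 + (1160/3)/(-233)) + 1308042/4980586 = -4842395/(-8 + (1160/3)*(-1/233)) + 1308042*(1/4980586) = -4842395/(-8 - 1160/699) + 654021/2490293 = -4842395/(-6752/699) + 654021/2490293 = -4842395*(-699/6752) + 654021/2490293 = 3384834105/6752 + 654021/2490293 = 8429233093792557/16814458336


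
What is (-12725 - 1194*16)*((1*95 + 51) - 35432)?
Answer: 1123118094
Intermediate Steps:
(-12725 - 1194*16)*((1*95 + 51) - 35432) = (-12725 - 19104)*((95 + 51) - 35432) = -31829*(146 - 35432) = -31829*(-35286) = 1123118094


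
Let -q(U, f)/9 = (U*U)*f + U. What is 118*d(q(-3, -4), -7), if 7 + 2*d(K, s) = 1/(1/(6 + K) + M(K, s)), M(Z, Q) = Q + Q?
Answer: -2084824/4997 ≈ -417.22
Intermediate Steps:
M(Z, Q) = 2*Q
q(U, f) = -9*U - 9*f*U² (q(U, f) = -9*((U*U)*f + U) = -9*(U²*f + U) = -9*(f*U² + U) = -9*(U + f*U²) = -9*U - 9*f*U²)
d(K, s) = -7/2 + 1/(2*(1/(6 + K) + 2*s))
118*d(q(-3, -4), -7) = 118*((-1 - 9*(-3)*(1 - 3*(-4)) - 84*(-7) - 14*(-9*(-3)*(1 - 3*(-4)))*(-7))/(2*(1 + 12*(-7) + 2*(-9*(-3)*(1 - 3*(-4)))*(-7)))) = 118*((-1 - 9*(-3)*(1 + 12) + 588 - 14*(-9*(-3)*(1 + 12))*(-7))/(2*(1 - 84 + 2*(-9*(-3)*(1 + 12))*(-7)))) = 118*((-1 - 9*(-3)*13 + 588 - 14*(-9*(-3)*13)*(-7))/(2*(1 - 84 + 2*(-9*(-3)*13)*(-7)))) = 118*((-1 + 351 + 588 - 14*351*(-7))/(2*(1 - 84 + 2*351*(-7)))) = 118*((-1 + 351 + 588 + 34398)/(2*(1 - 84 - 4914))) = 118*((½)*35336/(-4997)) = 118*((½)*(-1/4997)*35336) = 118*(-17668/4997) = -2084824/4997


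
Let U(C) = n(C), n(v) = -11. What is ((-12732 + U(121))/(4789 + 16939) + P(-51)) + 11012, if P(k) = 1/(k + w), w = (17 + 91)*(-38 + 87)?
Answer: 1253940681041/113876448 ≈ 11011.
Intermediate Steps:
U(C) = -11
w = 5292 (w = 108*49 = 5292)
P(k) = 1/(5292 + k) (P(k) = 1/(k + 5292) = 1/(5292 + k))
((-12732 + U(121))/(4789 + 16939) + P(-51)) + 11012 = ((-12732 - 11)/(4789 + 16939) + 1/(5292 - 51)) + 11012 = (-12743/21728 + 1/5241) + 11012 = -66764335/113876448 + 11012 = 1253940681041/113876448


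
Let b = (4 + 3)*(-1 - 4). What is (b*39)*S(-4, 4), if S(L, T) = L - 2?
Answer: 8190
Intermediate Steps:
S(L, T) = -2 + L
b = -35 (b = 7*(-5) = -35)
(b*39)*S(-4, 4) = (-35*39)*(-2 - 4) = -1365*(-6) = 8190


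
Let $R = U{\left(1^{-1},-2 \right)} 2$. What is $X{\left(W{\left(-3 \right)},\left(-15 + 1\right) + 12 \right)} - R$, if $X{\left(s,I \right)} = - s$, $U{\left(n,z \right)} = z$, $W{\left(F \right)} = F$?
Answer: $7$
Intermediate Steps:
$R = -4$ ($R = \left(-2\right) 2 = -4$)
$X{\left(W{\left(-3 \right)},\left(-15 + 1\right) + 12 \right)} - R = \left(-1\right) \left(-3\right) - -4 = 3 + 4 = 7$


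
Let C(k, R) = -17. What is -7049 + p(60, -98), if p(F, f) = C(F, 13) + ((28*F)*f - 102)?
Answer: -171808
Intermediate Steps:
p(F, f) = -119 + 28*F*f (p(F, f) = -17 + ((28*F)*f - 102) = -17 + (28*F*f - 102) = -17 + (-102 + 28*F*f) = -119 + 28*F*f)
-7049 + p(60, -98) = -7049 + (-119 + 28*60*(-98)) = -7049 + (-119 - 164640) = -7049 - 164759 = -171808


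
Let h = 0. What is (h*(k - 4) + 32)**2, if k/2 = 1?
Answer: 1024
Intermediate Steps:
k = 2 (k = 2*1 = 2)
(h*(k - 4) + 32)**2 = (0*(2 - 4) + 32)**2 = (0*(-2) + 32)**2 = (0 + 32)**2 = 32**2 = 1024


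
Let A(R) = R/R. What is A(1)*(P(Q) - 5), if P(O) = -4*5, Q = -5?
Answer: -25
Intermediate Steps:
P(O) = -20
A(R) = 1
A(1)*(P(Q) - 5) = 1*(-20 - 5) = 1*(-25) = -25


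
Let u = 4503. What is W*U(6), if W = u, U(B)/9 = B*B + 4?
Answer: 1621080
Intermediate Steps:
U(B) = 36 + 9*B² (U(B) = 9*(B*B + 4) = 9*(B² + 4) = 9*(4 + B²) = 36 + 9*B²)
W = 4503
W*U(6) = 4503*(36 + 9*6²) = 4503*(36 + 9*36) = 4503*(36 + 324) = 4503*360 = 1621080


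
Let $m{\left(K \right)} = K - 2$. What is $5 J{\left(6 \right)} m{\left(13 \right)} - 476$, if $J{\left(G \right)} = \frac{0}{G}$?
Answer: $-476$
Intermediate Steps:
$J{\left(G \right)} = 0$
$m{\left(K \right)} = -2 + K$
$5 J{\left(6 \right)} m{\left(13 \right)} - 476 = 5 \cdot 0 \left(-2 + 13\right) - 476 = 0 \cdot 11 - 476 = 0 - 476 = -476$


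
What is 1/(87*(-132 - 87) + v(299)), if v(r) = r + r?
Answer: -1/18455 ≈ -5.4186e-5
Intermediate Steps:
v(r) = 2*r
1/(87*(-132 - 87) + v(299)) = 1/(87*(-132 - 87) + 2*299) = 1/(87*(-219) + 598) = 1/(-19053 + 598) = 1/(-18455) = -1/18455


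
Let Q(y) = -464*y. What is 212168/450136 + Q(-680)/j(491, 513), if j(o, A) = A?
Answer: 17766969113/28864971 ≈ 615.52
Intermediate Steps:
212168/450136 + Q(-680)/j(491, 513) = 212168/450136 - 464*(-680)/513 = 212168*(1/450136) + 315520*(1/513) = 26521/56267 + 315520/513 = 17766969113/28864971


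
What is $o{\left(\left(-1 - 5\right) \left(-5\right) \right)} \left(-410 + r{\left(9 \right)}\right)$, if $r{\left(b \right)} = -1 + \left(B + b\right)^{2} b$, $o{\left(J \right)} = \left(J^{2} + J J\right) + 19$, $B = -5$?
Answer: $-485673$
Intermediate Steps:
$o{\left(J \right)} = 19 + 2 J^{2}$ ($o{\left(J \right)} = \left(J^{2} + J^{2}\right) + 19 = 2 J^{2} + 19 = 19 + 2 J^{2}$)
$r{\left(b \right)} = -1 + b \left(-5 + b\right)^{2}$ ($r{\left(b \right)} = -1 + \left(-5 + b\right)^{2} b = -1 + b \left(-5 + b\right)^{2}$)
$o{\left(\left(-1 - 5\right) \left(-5\right) \right)} \left(-410 + r{\left(9 \right)}\right) = \left(19 + 2 \left(\left(-1 - 5\right) \left(-5\right)\right)^{2}\right) \left(-410 - \left(1 - 9 \left(-5 + 9\right)^{2}\right)\right) = \left(19 + 2 \left(\left(-6\right) \left(-5\right)\right)^{2}\right) \left(-410 - \left(1 - 9 \cdot 4^{2}\right)\right) = \left(19 + 2 \cdot 30^{2}\right) \left(-410 + \left(-1 + 9 \cdot 16\right)\right) = \left(19 + 2 \cdot 900\right) \left(-410 + \left(-1 + 144\right)\right) = \left(19 + 1800\right) \left(-410 + 143\right) = 1819 \left(-267\right) = -485673$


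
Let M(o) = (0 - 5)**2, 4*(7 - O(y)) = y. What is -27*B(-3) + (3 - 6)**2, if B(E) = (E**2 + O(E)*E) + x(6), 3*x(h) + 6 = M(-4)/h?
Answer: 1641/4 ≈ 410.25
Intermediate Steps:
O(y) = 7 - y/4
M(o) = 25 (M(o) = (-5)**2 = 25)
x(h) = -2 + 25/(3*h) (x(h) = -2 + (25/h)/3 = -2 + 25/(3*h))
B(E) = -11/18 + E**2 + E*(7 - E/4) (B(E) = (E**2 + (7 - E/4)*E) + (-2 + (25/3)/6) = (E**2 + E*(7 - E/4)) + (-2 + (25/3)*(1/6)) = (E**2 + E*(7 - E/4)) + (-2 + 25/18) = (E**2 + E*(7 - E/4)) - 11/18 = -11/18 + E**2 + E*(7 - E/4))
-27*B(-3) + (3 - 6)**2 = -27*(-11/18 + 7*(-3) + (3/4)*(-3)**2) + (3 - 6)**2 = -27*(-11/18 - 21 + (3/4)*9) + (-3)**2 = -27*(-11/18 - 21 + 27/4) + 9 = -27*(-535/36) + 9 = 1605/4 + 9 = 1641/4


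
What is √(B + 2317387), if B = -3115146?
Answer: I*√797759 ≈ 893.17*I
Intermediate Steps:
√(B + 2317387) = √(-3115146 + 2317387) = √(-797759) = I*√797759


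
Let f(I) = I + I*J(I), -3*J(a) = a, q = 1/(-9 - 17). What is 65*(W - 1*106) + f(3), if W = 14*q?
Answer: -6925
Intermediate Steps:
q = -1/26 (q = 1/(-26) = -1/26 ≈ -0.038462)
J(a) = -a/3
f(I) = I - I²/3 (f(I) = I + I*(-I/3) = I - I²/3)
W = -7/13 (W = 14*(-1/26) = -7/13 ≈ -0.53846)
65*(W - 1*106) + f(3) = 65*(-7/13 - 1*106) + (⅓)*3*(3 - 1*3) = 65*(-7/13 - 106) + (⅓)*3*(3 - 3) = 65*(-1385/13) + (⅓)*3*0 = -6925 + 0 = -6925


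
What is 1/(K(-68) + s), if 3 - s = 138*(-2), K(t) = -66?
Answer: 1/213 ≈ 0.0046948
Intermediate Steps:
s = 279 (s = 3 - 138*(-2) = 3 - 1*(-276) = 3 + 276 = 279)
1/(K(-68) + s) = 1/(-66 + 279) = 1/213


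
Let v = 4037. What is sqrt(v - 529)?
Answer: 2*sqrt(877) ≈ 59.228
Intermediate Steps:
sqrt(v - 529) = sqrt(4037 - 529) = sqrt(3508) = 2*sqrt(877)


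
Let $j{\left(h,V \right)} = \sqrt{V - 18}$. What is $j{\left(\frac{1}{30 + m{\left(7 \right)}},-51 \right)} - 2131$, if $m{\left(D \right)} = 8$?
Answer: $-2131 + i \sqrt{69} \approx -2131.0 + 8.3066 i$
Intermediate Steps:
$j{\left(h,V \right)} = \sqrt{-18 + V}$
$j{\left(\frac{1}{30 + m{\left(7 \right)}},-51 \right)} - 2131 = \sqrt{-18 - 51} - 2131 = \sqrt{-69} - 2131 = i \sqrt{69} - 2131 = -2131 + i \sqrt{69}$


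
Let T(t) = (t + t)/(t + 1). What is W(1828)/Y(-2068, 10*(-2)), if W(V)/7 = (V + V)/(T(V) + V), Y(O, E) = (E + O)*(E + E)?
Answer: 12803/76462560 ≈ 0.00016744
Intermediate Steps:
T(t) = 2*t/(1 + t) (T(t) = (2*t)/(1 + t) = 2*t/(1 + t))
Y(O, E) = 2*E*(E + O) (Y(O, E) = (E + O)*(2*E) = 2*E*(E + O))
W(V) = 14*V/(V + 2*V/(1 + V)) (W(V) = 7*((V + V)/(2*V/(1 + V) + V)) = 7*((2*V)/(V + 2*V/(1 + V))) = 7*(2*V/(V + 2*V/(1 + V))) = 14*V/(V + 2*V/(1 + V)))
W(1828)/Y(-2068, 10*(-2)) = (14*(1 + 1828)/(3 + 1828))/((2*(10*(-2))*(10*(-2) - 2068))) = (14*1829/1831)/((2*(-20)*(-20 - 2068))) = (14*(1/1831)*1829)/((2*(-20)*(-2088))) = (25606/1831)/83520 = (25606/1831)*(1/83520) = 12803/76462560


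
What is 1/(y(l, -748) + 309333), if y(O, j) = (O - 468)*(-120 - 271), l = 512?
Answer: 1/292129 ≈ 3.4231e-6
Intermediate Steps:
y(O, j) = 182988 - 391*O (y(O, j) = (-468 + O)*(-391) = 182988 - 391*O)
1/(y(l, -748) + 309333) = 1/((182988 - 391*512) + 309333) = 1/((182988 - 200192) + 309333) = 1/(-17204 + 309333) = 1/292129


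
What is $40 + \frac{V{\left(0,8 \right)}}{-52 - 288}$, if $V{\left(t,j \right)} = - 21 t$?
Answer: $40$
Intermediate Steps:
$40 + \frac{V{\left(0,8 \right)}}{-52 - 288} = 40 + \frac{\left(-21\right) 0}{-52 - 288} = 40 + \frac{0}{-340} = 40 + 0 \left(- \frac{1}{340}\right) = 40 + 0 = 40$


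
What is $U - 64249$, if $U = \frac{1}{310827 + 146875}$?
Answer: $- \frac{29406895797}{457702} \approx -64249.0$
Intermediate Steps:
$U = \frac{1}{457702} \approx 2.1848 \cdot 10^{-6}$
$U - 64249 = \frac{1}{457702} - 64249 = - \frac{29406895797}{457702}$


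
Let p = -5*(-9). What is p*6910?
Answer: 310950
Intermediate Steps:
p = 45
p*6910 = 45*6910 = 310950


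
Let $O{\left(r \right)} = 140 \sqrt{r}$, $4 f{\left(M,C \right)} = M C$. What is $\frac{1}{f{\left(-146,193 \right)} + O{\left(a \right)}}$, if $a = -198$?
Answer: $- \frac{28178}{214023121} - \frac{1680 i \sqrt{22}}{214023121} \approx -0.00013166 - 3.6818 \cdot 10^{-5} i$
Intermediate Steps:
$f{\left(M,C \right)} = \frac{C M}{4}$ ($f{\left(M,C \right)} = \frac{M C}{4} = \frac{C M}{4}$)
$\frac{1}{f{\left(-146,193 \right)} + O{\left(a \right)}} = \frac{1}{\frac{1}{4} \cdot 193 \left(-146\right) + 140 \sqrt{-198}} = \frac{1}{- \frac{14089}{2} + 140 \cdot 3 i \sqrt{22}} = \frac{1}{- \frac{14089}{2} + 420 i \sqrt{22}}$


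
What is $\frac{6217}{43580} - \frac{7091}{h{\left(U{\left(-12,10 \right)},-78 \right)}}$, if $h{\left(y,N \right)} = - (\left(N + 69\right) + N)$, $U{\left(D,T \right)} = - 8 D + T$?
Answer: $- \frac{308484901}{3791460} \approx -81.363$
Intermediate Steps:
$U{\left(D,T \right)} = T - 8 D$
$h{\left(y,N \right)} = -69 - 2 N$ ($h{\left(y,N \right)} = - (\left(69 + N\right) + N) = - (69 + 2 N) = -69 - 2 N$)
$\frac{6217}{43580} - \frac{7091}{h{\left(U{\left(-12,10 \right)},-78 \right)}} = \frac{6217}{43580} - \frac{7091}{-69 - -156} = 6217 \cdot \frac{1}{43580} - \frac{7091}{-69 + 156} = \frac{6217}{43580} - \frac{7091}{87} = - \frac{308484901}{3791460}$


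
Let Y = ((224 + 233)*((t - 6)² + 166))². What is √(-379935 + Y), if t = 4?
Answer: √6035356165 ≈ 77688.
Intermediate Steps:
Y = 6035736100 (Y = ((224 + 233)*((4 - 6)² + 166))² = (457*((-2)² + 166))² = (457*(4 + 166))² = (457*170)² = 77690² = 6035736100)
√(-379935 + Y) = √(-379935 + 6035736100) = √6035356165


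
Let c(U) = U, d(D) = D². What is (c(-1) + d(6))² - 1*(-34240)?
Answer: 35465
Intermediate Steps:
(c(-1) + d(6))² - 1*(-34240) = (-1 + 6²)² - 1*(-34240) = (-1 + 36)² + 34240 = 35² + 34240 = 1225 + 34240 = 35465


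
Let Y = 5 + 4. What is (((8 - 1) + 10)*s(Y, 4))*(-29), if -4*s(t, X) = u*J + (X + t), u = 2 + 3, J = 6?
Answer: 21199/4 ≈ 5299.8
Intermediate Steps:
u = 5
Y = 9
s(t, X) = -15/2 - X/4 - t/4 (s(t, X) = -(5*6 + (X + t))/4 = -(30 + (X + t))/4 = -(30 + X + t)/4 = -15/2 - X/4 - t/4)
(((8 - 1) + 10)*s(Y, 4))*(-29) = (((8 - 1) + 10)*(-15/2 - 1/4*4 - 1/4*9))*(-29) = ((7 + 10)*(-15/2 - 1 - 9/4))*(-29) = (17*(-43/4))*(-29) = -731/4*(-29) = 21199/4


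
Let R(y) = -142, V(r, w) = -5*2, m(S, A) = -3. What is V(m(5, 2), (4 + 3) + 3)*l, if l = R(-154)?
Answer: 1420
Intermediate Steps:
V(r, w) = -10
l = -142
V(m(5, 2), (4 + 3) + 3)*l = -10*(-142) = 1420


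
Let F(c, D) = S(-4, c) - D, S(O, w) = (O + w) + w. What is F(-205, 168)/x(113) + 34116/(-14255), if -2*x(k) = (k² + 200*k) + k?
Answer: -596955546/252897955 ≈ -2.3605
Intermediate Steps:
S(O, w) = O + 2*w
F(c, D) = -4 - D + 2*c (F(c, D) = (-4 + 2*c) - D = -4 - D + 2*c)
x(k) = -201*k/2 - k²/2 (x(k) = -((k² + 200*k) + k)/2 = -(k² + 201*k)/2 = -201*k/2 - k²/2)
F(-205, 168)/x(113) + 34116/(-14255) = (-4 - 1*168 + 2*(-205))/((-½*113*(201 + 113))) + 34116/(-14255) = (-4 - 168 - 410)/((-½*113*314)) + 34116*(-1/14255) = -582/(-17741) - 34116/14255 = -582*(-1/17741) - 34116/14255 = 582/17741 - 34116/14255 = -596955546/252897955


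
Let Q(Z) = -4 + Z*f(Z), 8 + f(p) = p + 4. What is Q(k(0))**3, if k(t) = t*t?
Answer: -64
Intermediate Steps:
k(t) = t**2
f(p) = -4 + p (f(p) = -8 + (p + 4) = -8 + (4 + p) = -4 + p)
Q(Z) = -4 + Z*(-4 + Z)
Q(k(0))**3 = (-4 + 0**2*(-4 + 0**2))**3 = (-4 + 0*(-4 + 0))**3 = (-4 + 0*(-4))**3 = (-4 + 0)**3 = (-4)**3 = -64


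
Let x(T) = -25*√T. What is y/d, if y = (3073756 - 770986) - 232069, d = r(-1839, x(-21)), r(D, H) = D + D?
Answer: -2070701/3678 ≈ -563.00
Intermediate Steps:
r(D, H) = 2*D
d = -3678 (d = 2*(-1839) = -3678)
y = 2070701 (y = 2302770 - 232069 = 2070701)
y/d = 2070701/(-3678) = 2070701*(-1/3678) = -2070701/3678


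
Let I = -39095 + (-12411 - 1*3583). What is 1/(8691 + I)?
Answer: -1/46398 ≈ -2.1553e-5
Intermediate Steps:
I = -55089 (I = -39095 + (-12411 - 3583) = -39095 - 15994 = -55089)
1/(8691 + I) = 1/(8691 - 55089) = 1/(-46398) = -1/46398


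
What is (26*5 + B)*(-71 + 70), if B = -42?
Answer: -88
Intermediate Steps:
(26*5 + B)*(-71 + 70) = (26*5 - 42)*(-71 + 70) = (130 - 42)*(-1) = 88*(-1) = -88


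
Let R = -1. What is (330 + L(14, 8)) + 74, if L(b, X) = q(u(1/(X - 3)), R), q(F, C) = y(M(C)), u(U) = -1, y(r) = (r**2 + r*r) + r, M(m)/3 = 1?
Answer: 425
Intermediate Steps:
M(m) = 3 (M(m) = 3*1 = 3)
y(r) = r + 2*r**2 (y(r) = (r**2 + r**2) + r = 2*r**2 + r = r + 2*r**2)
q(F, C) = 21 (q(F, C) = 3*(1 + 2*3) = 3*(1 + 6) = 3*7 = 21)
L(b, X) = 21
(330 + L(14, 8)) + 74 = (330 + 21) + 74 = 351 + 74 = 425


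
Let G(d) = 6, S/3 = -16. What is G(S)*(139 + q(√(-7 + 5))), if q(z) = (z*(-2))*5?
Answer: 834 - 60*I*√2 ≈ 834.0 - 84.853*I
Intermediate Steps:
S = -48 (S = 3*(-16) = -48)
q(z) = -10*z (q(z) = -2*z*5 = -10*z)
G(S)*(139 + q(√(-7 + 5))) = 6*(139 - 10*√(-7 + 5)) = 6*(139 - 10*I*√2) = 834 - 60*I*√2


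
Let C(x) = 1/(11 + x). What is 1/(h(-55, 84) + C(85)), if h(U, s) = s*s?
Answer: 96/677377 ≈ 0.00014172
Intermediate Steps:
h(U, s) = s**2
1/(h(-55, 84) + C(85)) = 1/(84**2 + 1/(11 + 85)) = 1/(7056 + 1/96) = 1/(677377/96) = 96/677377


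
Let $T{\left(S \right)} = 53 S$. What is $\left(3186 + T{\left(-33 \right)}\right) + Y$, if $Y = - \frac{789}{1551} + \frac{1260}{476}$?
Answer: $\frac{12648587}{8789} \approx 1439.1$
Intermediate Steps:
$Y = \frac{18794}{8789}$ ($Y = \left(-789\right) \frac{1}{1551} + 1260 \cdot \frac{1}{476} = - \frac{263}{517} + \frac{45}{17} = \frac{18794}{8789} \approx 2.1384$)
$\left(3186 + T{\left(-33 \right)}\right) + Y = \left(3186 + 53 \left(-33\right)\right) + \frac{18794}{8789} = \left(3186 - 1749\right) + \frac{18794}{8789} = 1437 + \frac{18794}{8789} = \frac{12648587}{8789}$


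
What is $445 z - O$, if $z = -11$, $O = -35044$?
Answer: $30149$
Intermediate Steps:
$445 z - O = 445 \left(-11\right) - -35044 = -4895 + 35044 = 30149$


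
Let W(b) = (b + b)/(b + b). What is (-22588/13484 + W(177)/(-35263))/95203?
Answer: -199133532/11316930364319 ≈ -1.7596e-5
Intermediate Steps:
W(b) = 1 (W(b) = (2*b)/((2*b)) = (2*b)*(1/(2*b)) = 1)
(-22588/13484 + W(177)/(-35263))/95203 = (-22588/13484 + 1/(-35263))/95203 = (-22588*1/13484 + 1*(-1/35263))*(1/95203) = (-5647/3371 - 1/35263)*(1/95203) = -199133532/118871573*1/95203 = -199133532/11316930364319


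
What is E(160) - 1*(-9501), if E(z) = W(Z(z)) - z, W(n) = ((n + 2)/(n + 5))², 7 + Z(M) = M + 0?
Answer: 233212749/24964 ≈ 9342.0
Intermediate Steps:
Z(M) = -7 + M (Z(M) = -7 + (M + 0) = -7 + M)
W(n) = (2 + n)²/(5 + n)² (W(n) = ((2 + n)/(5 + n))² = (2 + n)²/(5 + n)²)
E(z) = -z + (-5 + z)²/(-2 + z)² (E(z) = (2 + (-7 + z))²/(5 + (-7 + z))² - z = (-5 + z)²/(-2 + z)² - z = -z + (-5 + z)²/(-2 + z)²)
E(160) - 1*(-9501) = (-1*160 + (-5 + 160)²/(-2 + 160)²) - 1*(-9501) = (-160 + 155²/158²) + 9501 = (-160 + 24025*(1/24964)) + 9501 = (-160 + 24025/24964) + 9501 = -3970215/24964 + 9501 = 233212749/24964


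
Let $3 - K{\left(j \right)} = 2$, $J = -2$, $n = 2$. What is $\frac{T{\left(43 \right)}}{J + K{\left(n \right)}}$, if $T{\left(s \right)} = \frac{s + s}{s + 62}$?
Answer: $- \frac{86}{105} \approx -0.81905$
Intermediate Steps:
$T{\left(s \right)} = \frac{2 s}{62 + s}$
$K{\left(j \right)} = 1$ ($K{\left(j \right)} = 3 - 2 = 1$)
$\frac{T{\left(43 \right)}}{J + K{\left(n \right)}} = \frac{2 \cdot 43 \frac{1}{62 + 43}}{-2 + 1} = \frac{2 \cdot 43 \cdot \frac{1}{105}}{-1} = - \frac{2 \cdot 43}{105} = \left(-1\right) \frac{86}{105} = - \frac{86}{105}$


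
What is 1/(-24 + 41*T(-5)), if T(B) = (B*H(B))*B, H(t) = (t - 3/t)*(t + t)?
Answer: 1/45076 ≈ 2.2185e-5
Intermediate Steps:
H(t) = 2*t*(t - 3/t) (H(t) = (t - 3/t)*(2*t) = 2*t*(t - 3/t))
T(B) = B²*(-6 + 2*B²) (T(B) = (B*(-6 + 2*B²))*B = B²*(-6 + 2*B²))
1/(-24 + 41*T(-5)) = 1/(-24 + 41*(2*(-5)²*(-3 + (-5)²))) = 1/(-24 + 41*(2*25*(-3 + 25))) = 1/(-24 + 41*(2*25*22)) = 1/(-24 + 41*1100) = 1/(-24 + 45100) = 1/45076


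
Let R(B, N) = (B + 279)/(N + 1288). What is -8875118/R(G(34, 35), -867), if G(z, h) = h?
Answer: -1868212339/157 ≈ -1.1899e+7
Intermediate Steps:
R(B, N) = (279 + B)/(1288 + N)
-8875118/R(G(34, 35), -867) = -8875118*(1288 - 867)/(279 + 35) = -8875118/(314/421) = -8875118/((1/421)*314) = -8875118/314/421 = -8875118*421/314 = -1868212339/157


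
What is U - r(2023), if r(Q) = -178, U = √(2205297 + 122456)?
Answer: 178 + √2327753 ≈ 1703.7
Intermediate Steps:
U = √2327753 ≈ 1525.7
U - r(2023) = √2327753 - 1*(-178) = √2327753 + 178 = 178 + √2327753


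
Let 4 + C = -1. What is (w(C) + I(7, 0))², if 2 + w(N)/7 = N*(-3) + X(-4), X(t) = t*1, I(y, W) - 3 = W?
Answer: 4356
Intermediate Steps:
I(y, W) = 3 + W
C = -5 (C = -4 - 1 = -5)
X(t) = t
w(N) = -42 - 21*N (w(N) = -14 + 7*(N*(-3) - 4) = -14 + 7*(-3*N - 4) = -14 + 7*(-4 - 3*N) = -14 + (-28 - 21*N) = -42 - 21*N)
(w(C) + I(7, 0))² = ((-42 - 21*(-5)) + (3 + 0))² = ((-42 + 105) + 3)² = (63 + 3)² = 66² = 4356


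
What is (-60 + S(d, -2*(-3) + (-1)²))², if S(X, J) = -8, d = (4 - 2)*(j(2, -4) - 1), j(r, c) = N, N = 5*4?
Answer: 4624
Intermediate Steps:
N = 20
j(r, c) = 20
d = 38 (d = (4 - 2)*(20 - 1) = 2*19 = 38)
(-60 + S(d, -2*(-3) + (-1)²))² = (-60 - 8)² = (-68)² = 4624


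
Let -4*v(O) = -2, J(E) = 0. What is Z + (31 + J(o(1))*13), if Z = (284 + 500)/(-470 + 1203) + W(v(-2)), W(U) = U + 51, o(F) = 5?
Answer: 122513/1466 ≈ 83.570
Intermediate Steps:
v(O) = ½ (v(O) = -¼*(-2) = ½)
W(U) = 51 + U
Z = 77067/1466 (Z = (284 + 500)/(-470 + 1203) + (51 + ½) = 784/733 + 103/2 = 77067/1466 ≈ 52.570)
Z + (31 + J(o(1))*13) = 77067/1466 + (31 + 0*13) = 77067/1466 + (31 + 0) = 77067/1466 + 31 = 122513/1466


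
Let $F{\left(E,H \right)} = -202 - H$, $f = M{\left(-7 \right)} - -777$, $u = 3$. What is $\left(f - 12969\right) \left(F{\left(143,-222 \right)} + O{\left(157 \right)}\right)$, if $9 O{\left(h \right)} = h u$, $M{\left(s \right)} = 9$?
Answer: $-881237$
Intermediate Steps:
$f = 786$ ($f = 9 - -777 = 9 + 777 = 786$)
$O{\left(h \right)} = \frac{h}{3}$ ($O{\left(h \right)} = \frac{h 3}{9} = \frac{3 h}{9} = \frac{h}{3}$)
$\left(f - 12969\right) \left(F{\left(143,-222 \right)} + O{\left(157 \right)}\right) = \left(786 - 12969\right) \left(\left(-202 - -222\right) + \frac{1}{3} \cdot 157\right) = - 12183 \left(\left(-202 + 222\right) + \frac{157}{3}\right) = - 12183 \left(20 + \frac{157}{3}\right) = \left(-12183\right) \frac{217}{3} = -881237$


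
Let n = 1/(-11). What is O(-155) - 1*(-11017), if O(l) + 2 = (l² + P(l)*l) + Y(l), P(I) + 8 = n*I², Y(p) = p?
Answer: 4121250/11 ≈ 3.7466e+5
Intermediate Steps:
n = -1/11 ≈ -0.090909
P(I) = -8 - I²/11
O(l) = -2 + l + l² + l*(-8 - l²/11) (O(l) = -2 + ((l² + (-8 - l²/11)*l) + l) = -2 + ((l² + l*(-8 - l²/11)) + l) = -2 + (l + l² + l*(-8 - l²/11)) = -2 + l + l² + l*(-8 - l²/11))
O(-155) - 1*(-11017) = (-2 + (-155)² - 7*(-155) - 1/11*(-155)³) - 1*(-11017) = (-2 + 24025 + 1085 - 1/11*(-3723875)) + 11017 = (-2 + 24025 + 1085 + 3723875/11) + 11017 = 4000063/11 + 11017 = 4121250/11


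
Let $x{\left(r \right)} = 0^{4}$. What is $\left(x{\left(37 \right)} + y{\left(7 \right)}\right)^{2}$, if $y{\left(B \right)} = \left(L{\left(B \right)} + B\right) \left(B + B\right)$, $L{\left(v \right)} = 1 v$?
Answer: $38416$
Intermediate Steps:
$x{\left(r \right)} = 0$
$L{\left(v \right)} = v$
$y{\left(B \right)} = 4 B^{2}$ ($y{\left(B \right)} = \left(B + B\right) \left(B + B\right) = 2 B 2 B = 4 B^{2}$)
$\left(x{\left(37 \right)} + y{\left(7 \right)}\right)^{2} = \left(0 + 4 \cdot 7^{2}\right)^{2} = \left(0 + 4 \cdot 49\right)^{2} = \left(0 + 196\right)^{2} = 196^{2} = 38416$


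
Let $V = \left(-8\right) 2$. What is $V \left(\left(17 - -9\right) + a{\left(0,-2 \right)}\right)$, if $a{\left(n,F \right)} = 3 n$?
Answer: $-416$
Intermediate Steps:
$V = -16$
$V \left(\left(17 - -9\right) + a{\left(0,-2 \right)}\right) = - 16 \left(\left(17 - -9\right) + 3 \cdot 0\right) = - 16 \left(\left(17 + \left(-9 + 18\right)\right) + 0\right) = - 16 \left(\left(17 + 9\right) + 0\right) = - 16 \left(26 + 0\right) = \left(-16\right) 26 = -416$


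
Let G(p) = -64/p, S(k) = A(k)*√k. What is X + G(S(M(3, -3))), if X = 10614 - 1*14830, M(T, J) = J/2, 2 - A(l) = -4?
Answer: -4216 + 32*I*√6/9 ≈ -4216.0 + 8.7093*I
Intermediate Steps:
A(l) = 6 (A(l) = 2 - 1*(-4) = 2 + 4 = 6)
M(T, J) = J/2 (M(T, J) = J*(½) = J/2)
S(k) = 6*√k
X = -4216 (X = 10614 - 14830 = -4216)
X + G(S(M(3, -3))) = -4216 - 64*(-I*√6/18) = -4216 - (-32)*I*√6/9 = -4216 + 32*I*√6/9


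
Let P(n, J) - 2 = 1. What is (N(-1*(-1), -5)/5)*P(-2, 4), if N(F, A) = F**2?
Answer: 3/5 ≈ 0.60000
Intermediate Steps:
P(n, J) = 3 (P(n, J) = 2 + 1 = 3)
(N(-1*(-1), -5)/5)*P(-2, 4) = ((-1*(-1))**2/5)*3 = (1**2*(1/5))*3 = (1*(1/5))*3 = (1/5)*3 = 3/5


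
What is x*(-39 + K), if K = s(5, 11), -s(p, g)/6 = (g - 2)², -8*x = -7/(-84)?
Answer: 175/32 ≈ 5.4688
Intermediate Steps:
x = -1/96 (x = -(-7)/(8*(-84)) = -(-7)*(-1)/(8*84) = -⅛*1/12 = -1/96 ≈ -0.010417)
s(p, g) = -6*(-2 + g)² (s(p, g) = -6*(g - 2)² = -6*(-2 + g)²)
K = -486 (K = -6*(-2 + 11)² = -6*9² = -6*81 = -486)
x*(-39 + K) = -(-39 - 486)/96 = -1/96*(-525) = 175/32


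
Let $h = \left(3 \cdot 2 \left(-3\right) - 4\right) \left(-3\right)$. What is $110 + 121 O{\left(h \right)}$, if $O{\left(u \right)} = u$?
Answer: $8096$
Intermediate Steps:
$h = 66$ ($h = \left(6 \left(-3\right) - 4\right) \left(-3\right) = \left(-18 - 4\right) \left(-3\right) = \left(-22\right) \left(-3\right) = 66$)
$110 + 121 O{\left(h \right)} = 110 + 121 \cdot 66 = 110 + 7986 = 8096$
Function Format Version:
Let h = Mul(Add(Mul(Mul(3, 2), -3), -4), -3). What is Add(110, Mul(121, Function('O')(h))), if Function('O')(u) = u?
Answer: 8096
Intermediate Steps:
h = 66 (h = Mul(Add(Mul(6, -3), -4), -3) = Mul(Add(-18, -4), -3) = Mul(-22, -3) = 66)
Add(110, Mul(121, Function('O')(h))) = Add(110, Mul(121, 66)) = Add(110, 7986) = 8096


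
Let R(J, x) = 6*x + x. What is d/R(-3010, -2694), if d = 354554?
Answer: -177277/9429 ≈ -18.801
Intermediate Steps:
R(J, x) = 7*x
d/R(-3010, -2694) = 354554/((7*(-2694))) = 354554/(-18858) = 354554*(-1/18858) = -177277/9429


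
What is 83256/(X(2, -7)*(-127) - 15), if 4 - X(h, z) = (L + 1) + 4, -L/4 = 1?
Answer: -6938/33 ≈ -210.24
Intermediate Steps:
L = -4 (L = -4*1 = -4)
X(h, z) = 3 (X(h, z) = 4 - ((-4 + 1) + 4) = 4 - (-3 + 4) = 4 - 1*1 = 4 - 1 = 3)
83256/(X(2, -7)*(-127) - 15) = 83256/(3*(-127) - 15) = 83256/(-381 - 15) = 83256/(-396) = 83256*(-1/396) = -6938/33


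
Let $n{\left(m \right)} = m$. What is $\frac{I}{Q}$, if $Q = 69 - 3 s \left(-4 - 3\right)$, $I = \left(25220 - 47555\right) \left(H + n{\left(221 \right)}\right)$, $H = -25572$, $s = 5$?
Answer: $\frac{37747639}{483} \approx 78153.0$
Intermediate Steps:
$I = 566214585$ ($I = \left(25220 - 47555\right) \left(-25572 + 221\right) = \left(-22335\right) \left(-25351\right) = 566214585$)
$Q = 7245$ ($Q = 69 \left(-3\right) 5 \left(-4 - 3\right) = 69 \left(\left(-15\right) \left(-7\right)\right) = 69 \cdot 105 = 7245$)
$\frac{I}{Q} = \frac{566214585}{7245} = 566214585 \cdot \frac{1}{7245} = \frac{37747639}{483}$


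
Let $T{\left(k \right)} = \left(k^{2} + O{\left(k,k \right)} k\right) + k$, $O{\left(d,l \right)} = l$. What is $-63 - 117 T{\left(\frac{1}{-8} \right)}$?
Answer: $- \frac{1665}{32} \approx -52.031$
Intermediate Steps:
$T{\left(k \right)} = k + 2 k^{2}$ ($T{\left(k \right)} = \left(k^{2} + k k\right) + k = \left(k^{2} + k^{2}\right) + k = 2 k^{2} + k = k + 2 k^{2}$)
$-63 - 117 T{\left(\frac{1}{-8} \right)} = -63 - 117 \frac{1 + \frac{2}{-8}}{-8} = -63 - 117 \left(- \frac{1 + 2 \left(- \frac{1}{8}\right)}{8}\right) = -63 - 117 \left(- \frac{1 - \frac{1}{4}}{8}\right) = -63 - 117 \left(\left(- \frac{1}{8}\right) \frac{3}{4}\right) = -63 - - \frac{351}{32} = -63 + \frac{351}{32} = - \frac{1665}{32}$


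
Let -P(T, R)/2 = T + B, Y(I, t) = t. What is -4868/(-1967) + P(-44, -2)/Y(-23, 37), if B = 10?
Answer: 313872/72779 ≈ 4.3127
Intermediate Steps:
P(T, R) = -20 - 2*T (P(T, R) = -2*(T + 10) = -2*(10 + T) = -20 - 2*T)
-4868/(-1967) + P(-44, -2)/Y(-23, 37) = -4868/(-1967) + (-20 - 2*(-44))/37 = -4868*(-1/1967) + (-20 + 88)*(1/37) = 4868/1967 + 68*(1/37) = 4868/1967 + 68/37 = 313872/72779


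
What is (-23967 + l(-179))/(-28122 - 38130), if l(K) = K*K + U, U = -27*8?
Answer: -3929/33126 ≈ -0.11861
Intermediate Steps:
U = -216
l(K) = -216 + K² (l(K) = K*K - 216 = K² - 216 = -216 + K²)
(-23967 + l(-179))/(-28122 - 38130) = (-23967 + (-216 + (-179)²))/(-28122 - 38130) = (-23967 + (-216 + 32041))/(-66252) = (-23967 + 31825)*(-1/66252) = 7858*(-1/66252) = -3929/33126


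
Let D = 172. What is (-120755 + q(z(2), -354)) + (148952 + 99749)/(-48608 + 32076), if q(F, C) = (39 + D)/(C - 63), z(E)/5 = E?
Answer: -832573328789/6893844 ≈ -1.2077e+5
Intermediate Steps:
z(E) = 5*E
q(F, C) = 211/(-63 + C) (q(F, C) = (39 + 172)/(C - 63) = 211/(-63 + C))
(-120755 + q(z(2), -354)) + (148952 + 99749)/(-48608 + 32076) = (-120755 + 211/(-63 - 354)) + (148952 + 99749)/(-48608 + 32076) = (-120755 + 211/(-417)) + 248701/(-16532) = (-120755 + 211*(-1/417)) + 248701*(-1/16532) = (-120755 - 211/417) - 248701/16532 = -50355046/417 - 248701/16532 = -832573328789/6893844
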